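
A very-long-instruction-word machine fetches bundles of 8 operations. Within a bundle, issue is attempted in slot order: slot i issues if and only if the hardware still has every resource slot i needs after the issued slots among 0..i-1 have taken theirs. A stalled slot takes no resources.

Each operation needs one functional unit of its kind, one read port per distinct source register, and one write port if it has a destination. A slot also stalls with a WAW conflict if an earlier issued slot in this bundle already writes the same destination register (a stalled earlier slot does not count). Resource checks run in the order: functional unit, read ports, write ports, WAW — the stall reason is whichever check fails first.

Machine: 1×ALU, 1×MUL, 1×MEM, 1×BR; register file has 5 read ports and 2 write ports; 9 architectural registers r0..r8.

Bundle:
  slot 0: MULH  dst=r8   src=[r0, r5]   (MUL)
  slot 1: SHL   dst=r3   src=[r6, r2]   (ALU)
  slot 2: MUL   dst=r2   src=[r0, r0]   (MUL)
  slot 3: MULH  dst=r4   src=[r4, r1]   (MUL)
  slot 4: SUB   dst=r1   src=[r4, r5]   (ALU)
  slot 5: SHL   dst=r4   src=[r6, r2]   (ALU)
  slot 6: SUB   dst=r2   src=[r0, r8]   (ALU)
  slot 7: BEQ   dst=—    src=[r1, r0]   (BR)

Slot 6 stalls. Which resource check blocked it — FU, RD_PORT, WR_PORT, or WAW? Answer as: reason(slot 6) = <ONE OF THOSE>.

  0. MUL→r8 ⇒ go  {1A/0Mu/1Ld/1B | 3r 1w}
  1. ALU→r3 ⇒ go  {0A/0Mu/1Ld/1B | 1r 0w}
  2. MUL→r2 ⇒ no(FU)  {0A/0Mu/1Ld/1B | 1r 0w}
  3. MUL→r4 ⇒ no(FU)  {0A/0Mu/1Ld/1B | 1r 0w}
  4. ALU→r1 ⇒ no(FU)  {0A/0Mu/1Ld/1B | 1r 0w}
  5. ALU→r4 ⇒ no(FU)  {0A/0Mu/1Ld/1B | 1r 0w}
  6. ALU→r2 ⇒ no(FU)  {0A/0Mu/1Ld/1B | 1r 0w}
  7. BR ⇒ no(RD_PORT)  {0A/0Mu/1Ld/1B | 1r 0w}

reason(slot 6) = FU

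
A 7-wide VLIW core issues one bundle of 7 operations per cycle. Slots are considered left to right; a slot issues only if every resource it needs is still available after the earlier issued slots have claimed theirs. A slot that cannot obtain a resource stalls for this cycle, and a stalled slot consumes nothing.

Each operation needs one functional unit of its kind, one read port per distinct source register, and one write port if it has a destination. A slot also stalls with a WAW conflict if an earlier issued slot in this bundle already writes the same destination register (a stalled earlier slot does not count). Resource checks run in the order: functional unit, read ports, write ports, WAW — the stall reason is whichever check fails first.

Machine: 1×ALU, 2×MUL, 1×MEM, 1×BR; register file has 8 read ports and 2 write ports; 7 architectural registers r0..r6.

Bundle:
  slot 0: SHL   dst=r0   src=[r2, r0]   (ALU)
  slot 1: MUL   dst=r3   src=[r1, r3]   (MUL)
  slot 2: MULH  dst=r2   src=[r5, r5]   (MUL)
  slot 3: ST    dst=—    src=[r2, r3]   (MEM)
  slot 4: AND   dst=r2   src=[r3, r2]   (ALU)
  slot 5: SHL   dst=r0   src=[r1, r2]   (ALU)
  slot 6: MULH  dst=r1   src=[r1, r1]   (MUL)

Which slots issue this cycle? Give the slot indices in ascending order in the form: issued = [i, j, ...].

issued = [0, 1, 3]

(0) want 1×ALU +2rd +1wr — yes → AL0|MU2|ME1|BR1|rd6|wr1
(1) want 1×MUL +2rd +1wr — yes → AL0|MU1|ME1|BR1|rd4|wr0
(2) want 1×MUL +1rd +1wr — WR_PORT → AL0|MU1|ME1|BR1|rd4|wr0
(3) want 1×MEM +2rd +0wr — yes → AL0|MU1|ME0|BR1|rd2|wr0
(4) want 1×ALU +2rd +1wr — FU → AL0|MU1|ME0|BR1|rd2|wr0
(5) want 1×ALU +2rd +1wr — FU → AL0|MU1|ME0|BR1|rd2|wr0
(6) want 1×MUL +1rd +1wr — WR_PORT → AL0|MU1|ME0|BR1|rd2|wr0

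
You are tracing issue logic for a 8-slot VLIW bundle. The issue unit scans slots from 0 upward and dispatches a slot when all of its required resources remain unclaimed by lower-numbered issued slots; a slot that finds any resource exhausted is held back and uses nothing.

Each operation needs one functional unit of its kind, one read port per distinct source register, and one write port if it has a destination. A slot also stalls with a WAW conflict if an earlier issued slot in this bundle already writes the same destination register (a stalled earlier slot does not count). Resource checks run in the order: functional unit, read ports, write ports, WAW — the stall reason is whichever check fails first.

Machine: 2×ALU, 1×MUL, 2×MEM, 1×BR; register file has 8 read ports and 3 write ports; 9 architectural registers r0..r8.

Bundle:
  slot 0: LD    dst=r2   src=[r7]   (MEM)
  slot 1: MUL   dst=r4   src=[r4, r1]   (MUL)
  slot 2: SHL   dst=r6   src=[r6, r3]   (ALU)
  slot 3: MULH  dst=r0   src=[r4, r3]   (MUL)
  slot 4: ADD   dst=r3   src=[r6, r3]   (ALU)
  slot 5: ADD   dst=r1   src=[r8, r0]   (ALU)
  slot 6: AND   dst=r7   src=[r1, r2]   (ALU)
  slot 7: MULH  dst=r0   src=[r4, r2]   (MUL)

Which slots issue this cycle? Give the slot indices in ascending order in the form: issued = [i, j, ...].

issued = [0, 1, 2]

(0) want 1×MEM +1rd +1wr — yes → AL2|MU1|ME1|BR1|rd7|wr2
(1) want 1×MUL +2rd +1wr — yes → AL2|MU0|ME1|BR1|rd5|wr1
(2) want 1×ALU +2rd +1wr — yes → AL1|MU0|ME1|BR1|rd3|wr0
(3) want 1×MUL +2rd +1wr — FU → AL1|MU0|ME1|BR1|rd3|wr0
(4) want 1×ALU +2rd +1wr — WR_PORT → AL1|MU0|ME1|BR1|rd3|wr0
(5) want 1×ALU +2rd +1wr — WR_PORT → AL1|MU0|ME1|BR1|rd3|wr0
(6) want 1×ALU +2rd +1wr — WR_PORT → AL1|MU0|ME1|BR1|rd3|wr0
(7) want 1×MUL +2rd +1wr — FU → AL1|MU0|ME1|BR1|rd3|wr0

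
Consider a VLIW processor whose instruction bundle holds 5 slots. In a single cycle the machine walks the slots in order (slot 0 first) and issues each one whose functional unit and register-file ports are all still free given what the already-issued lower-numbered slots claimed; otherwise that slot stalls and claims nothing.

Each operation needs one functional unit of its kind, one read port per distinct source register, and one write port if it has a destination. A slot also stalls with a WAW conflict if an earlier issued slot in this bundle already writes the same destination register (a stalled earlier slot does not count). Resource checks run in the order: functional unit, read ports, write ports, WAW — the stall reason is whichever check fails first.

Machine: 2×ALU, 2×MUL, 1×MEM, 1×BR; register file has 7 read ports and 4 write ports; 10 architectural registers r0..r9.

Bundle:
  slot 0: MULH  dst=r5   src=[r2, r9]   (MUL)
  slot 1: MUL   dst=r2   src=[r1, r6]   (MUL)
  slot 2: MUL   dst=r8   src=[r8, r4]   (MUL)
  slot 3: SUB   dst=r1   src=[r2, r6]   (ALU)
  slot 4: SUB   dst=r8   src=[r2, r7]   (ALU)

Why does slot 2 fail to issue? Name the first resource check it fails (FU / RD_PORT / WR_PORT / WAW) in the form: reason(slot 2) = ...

[0] MUL needs rd=2 wr=1: ok; after: ALU=2 MUL=1 MEM=1 BR=1, R=5, W=3
[1] MUL needs rd=2 wr=1: ok; after: ALU=2 MUL=0 MEM=1 BR=1, R=3, W=2
[2] MUL needs rd=2 wr=1: FU; after: ALU=2 MUL=0 MEM=1 BR=1, R=3, W=2
[3] ALU needs rd=2 wr=1: ok; after: ALU=1 MUL=0 MEM=1 BR=1, R=1, W=1
[4] ALU needs rd=2 wr=1: RD_PORT; after: ALU=1 MUL=0 MEM=1 BR=1, R=1, W=1

reason(slot 2) = FU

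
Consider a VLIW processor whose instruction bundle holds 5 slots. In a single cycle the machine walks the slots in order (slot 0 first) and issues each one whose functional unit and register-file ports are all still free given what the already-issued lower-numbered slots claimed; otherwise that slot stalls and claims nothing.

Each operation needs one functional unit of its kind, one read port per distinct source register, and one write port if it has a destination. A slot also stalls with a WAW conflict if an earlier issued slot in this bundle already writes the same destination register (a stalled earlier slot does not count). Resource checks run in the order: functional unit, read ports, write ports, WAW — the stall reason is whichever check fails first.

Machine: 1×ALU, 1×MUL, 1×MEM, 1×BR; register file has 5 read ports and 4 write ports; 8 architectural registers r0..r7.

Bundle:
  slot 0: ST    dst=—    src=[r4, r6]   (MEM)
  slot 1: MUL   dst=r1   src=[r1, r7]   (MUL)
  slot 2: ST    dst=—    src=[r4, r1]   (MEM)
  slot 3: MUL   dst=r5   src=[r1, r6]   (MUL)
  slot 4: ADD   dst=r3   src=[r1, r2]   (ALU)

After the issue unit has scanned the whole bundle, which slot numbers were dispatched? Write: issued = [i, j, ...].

issued = [0, 1]

  0. MEM ⇒ go  {1A/1Mu/0Ld/1B | 3r 4w}
  1. MUL→r1 ⇒ go  {1A/0Mu/0Ld/1B | 1r 3w}
  2. MEM ⇒ no(FU)  {1A/0Mu/0Ld/1B | 1r 3w}
  3. MUL→r5 ⇒ no(FU)  {1A/0Mu/0Ld/1B | 1r 3w}
  4. ALU→r3 ⇒ no(RD_PORT)  {1A/0Mu/0Ld/1B | 1r 3w}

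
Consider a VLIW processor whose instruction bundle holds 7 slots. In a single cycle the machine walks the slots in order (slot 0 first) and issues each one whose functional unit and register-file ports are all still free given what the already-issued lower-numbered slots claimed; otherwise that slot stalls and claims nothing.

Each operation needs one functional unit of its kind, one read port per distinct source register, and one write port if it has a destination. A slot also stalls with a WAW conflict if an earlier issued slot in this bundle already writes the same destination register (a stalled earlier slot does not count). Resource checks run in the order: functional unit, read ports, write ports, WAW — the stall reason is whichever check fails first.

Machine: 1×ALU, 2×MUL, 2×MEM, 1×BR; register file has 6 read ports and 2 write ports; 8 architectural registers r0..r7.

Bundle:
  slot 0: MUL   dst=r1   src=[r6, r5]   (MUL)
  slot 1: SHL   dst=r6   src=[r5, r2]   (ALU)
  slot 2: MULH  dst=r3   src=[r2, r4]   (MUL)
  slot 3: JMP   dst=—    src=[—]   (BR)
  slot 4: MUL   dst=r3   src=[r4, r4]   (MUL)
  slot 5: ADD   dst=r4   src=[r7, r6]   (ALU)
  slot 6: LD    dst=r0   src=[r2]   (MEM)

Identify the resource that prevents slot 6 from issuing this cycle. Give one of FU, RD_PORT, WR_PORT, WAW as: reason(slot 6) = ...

reason(slot 6) = WR_PORT

slot 0 (MUL): ISSUE — free A1,Mu1,Ld2,B1 rp4 wp1
slot 1 (ALU): ISSUE — free A0,Mu1,Ld2,B1 rp2 wp0
slot 2 (MUL): stall WR_PORT — free A0,Mu1,Ld2,B1 rp2 wp0
slot 3 (BR): ISSUE — free A0,Mu1,Ld2,B0 rp2 wp0
slot 4 (MUL): stall WR_PORT — free A0,Mu1,Ld2,B0 rp2 wp0
slot 5 (ALU): stall FU — free A0,Mu1,Ld2,B0 rp2 wp0
slot 6 (MEM): stall WR_PORT — free A0,Mu1,Ld2,B0 rp2 wp0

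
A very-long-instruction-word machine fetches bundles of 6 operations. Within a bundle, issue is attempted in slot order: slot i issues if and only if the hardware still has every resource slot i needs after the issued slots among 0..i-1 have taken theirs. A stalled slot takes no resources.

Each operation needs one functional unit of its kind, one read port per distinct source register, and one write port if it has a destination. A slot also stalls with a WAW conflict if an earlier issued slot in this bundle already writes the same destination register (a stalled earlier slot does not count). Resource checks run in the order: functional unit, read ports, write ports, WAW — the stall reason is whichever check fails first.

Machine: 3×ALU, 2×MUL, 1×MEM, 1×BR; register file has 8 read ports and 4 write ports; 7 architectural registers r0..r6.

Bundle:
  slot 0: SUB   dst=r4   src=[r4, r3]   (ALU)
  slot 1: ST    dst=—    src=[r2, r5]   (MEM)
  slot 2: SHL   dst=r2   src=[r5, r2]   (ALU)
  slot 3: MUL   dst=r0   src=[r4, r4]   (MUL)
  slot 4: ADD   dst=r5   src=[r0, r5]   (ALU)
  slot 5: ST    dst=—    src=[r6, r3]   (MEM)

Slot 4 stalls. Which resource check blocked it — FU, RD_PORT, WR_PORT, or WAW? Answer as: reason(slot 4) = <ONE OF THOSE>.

(0) want 1×ALU +2rd +1wr — yes → AL2|MU2|ME1|BR1|rd6|wr3
(1) want 1×MEM +2rd +0wr — yes → AL2|MU2|ME0|BR1|rd4|wr3
(2) want 1×ALU +2rd +1wr — yes → AL1|MU2|ME0|BR1|rd2|wr2
(3) want 1×MUL +1rd +1wr — yes → AL1|MU1|ME0|BR1|rd1|wr1
(4) want 1×ALU +2rd +1wr — RD_PORT → AL1|MU1|ME0|BR1|rd1|wr1
(5) want 1×MEM +2rd +0wr — FU → AL1|MU1|ME0|BR1|rd1|wr1

reason(slot 4) = RD_PORT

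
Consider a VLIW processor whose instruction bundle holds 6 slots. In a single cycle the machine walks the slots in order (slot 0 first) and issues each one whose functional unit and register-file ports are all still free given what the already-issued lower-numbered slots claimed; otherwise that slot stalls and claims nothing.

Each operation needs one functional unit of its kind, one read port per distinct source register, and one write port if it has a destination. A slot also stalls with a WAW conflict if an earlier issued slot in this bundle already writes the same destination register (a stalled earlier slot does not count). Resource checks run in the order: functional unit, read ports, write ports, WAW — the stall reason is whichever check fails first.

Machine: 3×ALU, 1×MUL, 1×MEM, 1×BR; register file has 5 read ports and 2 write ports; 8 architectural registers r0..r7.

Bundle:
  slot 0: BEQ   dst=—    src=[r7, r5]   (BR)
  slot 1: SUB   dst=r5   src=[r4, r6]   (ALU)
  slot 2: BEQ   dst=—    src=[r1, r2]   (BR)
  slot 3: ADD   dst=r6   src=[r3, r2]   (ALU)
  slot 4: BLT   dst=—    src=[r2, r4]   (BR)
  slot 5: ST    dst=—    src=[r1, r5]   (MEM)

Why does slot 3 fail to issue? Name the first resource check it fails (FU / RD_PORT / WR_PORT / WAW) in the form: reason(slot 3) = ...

reason(slot 3) = RD_PORT

  0. BR ⇒ go  {3A/1Mu/1Ld/0B | 3r 2w}
  1. ALU→r5 ⇒ go  {2A/1Mu/1Ld/0B | 1r 1w}
  2. BR ⇒ no(FU)  {2A/1Mu/1Ld/0B | 1r 1w}
  3. ALU→r6 ⇒ no(RD_PORT)  {2A/1Mu/1Ld/0B | 1r 1w}
  4. BR ⇒ no(FU)  {2A/1Mu/1Ld/0B | 1r 1w}
  5. MEM ⇒ no(RD_PORT)  {2A/1Mu/1Ld/0B | 1r 1w}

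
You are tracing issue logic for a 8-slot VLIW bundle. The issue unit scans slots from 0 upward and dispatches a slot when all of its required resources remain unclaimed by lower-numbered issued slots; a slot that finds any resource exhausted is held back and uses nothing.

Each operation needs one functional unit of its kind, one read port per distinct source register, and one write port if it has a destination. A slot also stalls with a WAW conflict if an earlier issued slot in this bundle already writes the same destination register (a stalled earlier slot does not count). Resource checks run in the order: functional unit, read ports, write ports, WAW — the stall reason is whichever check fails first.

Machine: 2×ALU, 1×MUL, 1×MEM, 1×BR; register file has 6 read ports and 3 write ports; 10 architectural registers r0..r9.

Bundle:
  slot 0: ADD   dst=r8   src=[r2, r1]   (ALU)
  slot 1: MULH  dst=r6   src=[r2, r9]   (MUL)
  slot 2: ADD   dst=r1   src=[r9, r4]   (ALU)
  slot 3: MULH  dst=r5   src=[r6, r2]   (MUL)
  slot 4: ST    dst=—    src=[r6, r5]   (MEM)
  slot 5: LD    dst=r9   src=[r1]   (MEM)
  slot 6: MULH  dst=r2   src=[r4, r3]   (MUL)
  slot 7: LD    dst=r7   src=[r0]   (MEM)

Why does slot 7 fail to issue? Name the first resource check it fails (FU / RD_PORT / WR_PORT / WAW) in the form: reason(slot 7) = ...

reason(slot 7) = RD_PORT

#0 ALU src=r2,r1 dispatched  <A:1 Mu:1 Ld:1 B:1 rd:4 wr:2>
#1 MUL src=r2,r9 dispatched  <A:1 Mu:0 Ld:1 B:1 rd:2 wr:1>
#2 ALU src=r9,r4 dispatched  <A:0 Mu:0 Ld:1 B:1 rd:0 wr:0>
#3 MUL src=r6,r2 held:FU  <A:0 Mu:0 Ld:1 B:1 rd:0 wr:0>
#4 MEM src=r6,r5 held:RD_PORT  <A:0 Mu:0 Ld:1 B:1 rd:0 wr:0>
#5 MEM src=r1 held:RD_PORT  <A:0 Mu:0 Ld:1 B:1 rd:0 wr:0>
#6 MUL src=r4,r3 held:FU  <A:0 Mu:0 Ld:1 B:1 rd:0 wr:0>
#7 MEM src=r0 held:RD_PORT  <A:0 Mu:0 Ld:1 B:1 rd:0 wr:0>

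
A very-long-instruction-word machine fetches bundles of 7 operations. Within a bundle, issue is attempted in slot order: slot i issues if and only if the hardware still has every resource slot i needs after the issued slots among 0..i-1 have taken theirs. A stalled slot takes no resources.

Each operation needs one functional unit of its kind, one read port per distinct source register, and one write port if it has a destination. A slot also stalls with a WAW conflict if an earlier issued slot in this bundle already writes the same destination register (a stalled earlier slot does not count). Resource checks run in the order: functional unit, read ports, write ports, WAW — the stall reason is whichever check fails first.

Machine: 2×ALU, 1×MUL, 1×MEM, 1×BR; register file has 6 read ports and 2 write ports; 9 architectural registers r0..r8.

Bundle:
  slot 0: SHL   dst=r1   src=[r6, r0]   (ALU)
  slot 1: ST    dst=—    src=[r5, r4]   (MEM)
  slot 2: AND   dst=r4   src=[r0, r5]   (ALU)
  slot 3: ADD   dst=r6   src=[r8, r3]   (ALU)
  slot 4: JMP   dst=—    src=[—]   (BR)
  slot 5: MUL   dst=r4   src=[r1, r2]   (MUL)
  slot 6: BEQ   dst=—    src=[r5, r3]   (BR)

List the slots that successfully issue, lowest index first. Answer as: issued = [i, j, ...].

issued = [0, 1, 2, 4]

(0) want 1×ALU +2rd +1wr — yes → AL1|MU1|ME1|BR1|rd4|wr1
(1) want 1×MEM +2rd +0wr — yes → AL1|MU1|ME0|BR1|rd2|wr1
(2) want 1×ALU +2rd +1wr — yes → AL0|MU1|ME0|BR1|rd0|wr0
(3) want 1×ALU +2rd +1wr — FU → AL0|MU1|ME0|BR1|rd0|wr0
(4) want 1×BR +0rd +0wr — yes → AL0|MU1|ME0|BR0|rd0|wr0
(5) want 1×MUL +2rd +1wr — RD_PORT → AL0|MU1|ME0|BR0|rd0|wr0
(6) want 1×BR +2rd +0wr — FU → AL0|MU1|ME0|BR0|rd0|wr0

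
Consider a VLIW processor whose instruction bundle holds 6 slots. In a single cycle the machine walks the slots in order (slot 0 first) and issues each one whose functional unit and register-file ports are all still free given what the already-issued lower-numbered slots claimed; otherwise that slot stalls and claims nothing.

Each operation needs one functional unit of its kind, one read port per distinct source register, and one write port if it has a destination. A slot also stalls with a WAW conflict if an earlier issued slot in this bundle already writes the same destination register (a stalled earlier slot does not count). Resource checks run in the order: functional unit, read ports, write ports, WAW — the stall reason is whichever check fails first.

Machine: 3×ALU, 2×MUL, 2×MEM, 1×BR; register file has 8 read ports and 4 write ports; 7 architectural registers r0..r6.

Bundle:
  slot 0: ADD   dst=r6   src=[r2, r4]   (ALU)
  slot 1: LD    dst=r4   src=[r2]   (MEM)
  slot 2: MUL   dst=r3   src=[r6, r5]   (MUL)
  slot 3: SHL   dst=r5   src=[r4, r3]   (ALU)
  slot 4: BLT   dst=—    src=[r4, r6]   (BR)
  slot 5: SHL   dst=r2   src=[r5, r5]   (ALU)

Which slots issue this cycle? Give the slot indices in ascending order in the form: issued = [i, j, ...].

slot 0 (ALU): ISSUE — free A2,Mu2,Ld2,B1 rp6 wp3
slot 1 (MEM): ISSUE — free A2,Mu2,Ld1,B1 rp5 wp2
slot 2 (MUL): ISSUE — free A2,Mu1,Ld1,B1 rp3 wp1
slot 3 (ALU): ISSUE — free A1,Mu1,Ld1,B1 rp1 wp0
slot 4 (BR): stall RD_PORT — free A1,Mu1,Ld1,B1 rp1 wp0
slot 5 (ALU): stall WR_PORT — free A1,Mu1,Ld1,B1 rp1 wp0

issued = [0, 1, 2, 3]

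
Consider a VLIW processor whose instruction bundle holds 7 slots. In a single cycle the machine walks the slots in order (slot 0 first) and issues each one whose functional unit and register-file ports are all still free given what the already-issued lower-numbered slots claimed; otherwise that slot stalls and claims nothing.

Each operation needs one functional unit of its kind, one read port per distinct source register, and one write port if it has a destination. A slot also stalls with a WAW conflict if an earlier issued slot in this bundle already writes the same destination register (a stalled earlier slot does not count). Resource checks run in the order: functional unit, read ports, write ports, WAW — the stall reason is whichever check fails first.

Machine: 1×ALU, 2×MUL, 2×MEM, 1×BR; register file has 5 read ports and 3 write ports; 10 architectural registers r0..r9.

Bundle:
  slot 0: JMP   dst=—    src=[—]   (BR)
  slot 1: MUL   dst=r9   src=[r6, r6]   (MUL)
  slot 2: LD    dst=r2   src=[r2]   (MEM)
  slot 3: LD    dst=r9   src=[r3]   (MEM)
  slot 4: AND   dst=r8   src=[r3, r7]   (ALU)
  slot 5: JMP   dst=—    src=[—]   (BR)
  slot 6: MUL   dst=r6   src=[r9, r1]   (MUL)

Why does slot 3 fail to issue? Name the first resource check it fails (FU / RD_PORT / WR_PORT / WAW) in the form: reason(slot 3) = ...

reason(slot 3) = WAW

  0. BR ⇒ go  {1A/2Mu/2Ld/0B | 5r 3w}
  1. MUL→r9 ⇒ go  {1A/1Mu/2Ld/0B | 4r 2w}
  2. MEM→r2 ⇒ go  {1A/1Mu/1Ld/0B | 3r 1w}
  3. MEM→r9 ⇒ no(WAW)  {1A/1Mu/1Ld/0B | 3r 1w}
  4. ALU→r8 ⇒ go  {0A/1Mu/1Ld/0B | 1r 0w}
  5. BR ⇒ no(FU)  {0A/1Mu/1Ld/0B | 1r 0w}
  6. MUL→r6 ⇒ no(RD_PORT)  {0A/1Mu/1Ld/0B | 1r 0w}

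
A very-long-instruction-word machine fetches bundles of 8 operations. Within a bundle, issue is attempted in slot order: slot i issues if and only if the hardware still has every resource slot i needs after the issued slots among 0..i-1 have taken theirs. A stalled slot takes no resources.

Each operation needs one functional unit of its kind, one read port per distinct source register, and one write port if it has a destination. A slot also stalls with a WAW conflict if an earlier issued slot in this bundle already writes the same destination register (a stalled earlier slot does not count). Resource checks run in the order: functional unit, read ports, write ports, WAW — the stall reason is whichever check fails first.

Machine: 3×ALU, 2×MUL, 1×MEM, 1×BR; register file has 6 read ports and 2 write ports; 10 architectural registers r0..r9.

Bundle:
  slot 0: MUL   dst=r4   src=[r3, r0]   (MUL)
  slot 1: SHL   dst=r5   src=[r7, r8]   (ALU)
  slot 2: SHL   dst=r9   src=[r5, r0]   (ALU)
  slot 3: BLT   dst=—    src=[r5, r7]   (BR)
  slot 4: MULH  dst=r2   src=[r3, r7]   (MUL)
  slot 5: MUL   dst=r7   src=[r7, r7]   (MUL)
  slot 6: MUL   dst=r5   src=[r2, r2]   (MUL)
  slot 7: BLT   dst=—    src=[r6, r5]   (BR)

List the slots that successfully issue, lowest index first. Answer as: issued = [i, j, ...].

  0. MUL→r4 ⇒ go  {3A/1Mu/1Ld/1B | 4r 1w}
  1. ALU→r5 ⇒ go  {2A/1Mu/1Ld/1B | 2r 0w}
  2. ALU→r9 ⇒ no(WR_PORT)  {2A/1Mu/1Ld/1B | 2r 0w}
  3. BR ⇒ go  {2A/1Mu/1Ld/0B | 0r 0w}
  4. MUL→r2 ⇒ no(RD_PORT)  {2A/1Mu/1Ld/0B | 0r 0w}
  5. MUL→r7 ⇒ no(RD_PORT)  {2A/1Mu/1Ld/0B | 0r 0w}
  6. MUL→r5 ⇒ no(RD_PORT)  {2A/1Mu/1Ld/0B | 0r 0w}
  7. BR ⇒ no(FU)  {2A/1Mu/1Ld/0B | 0r 0w}

issued = [0, 1, 3]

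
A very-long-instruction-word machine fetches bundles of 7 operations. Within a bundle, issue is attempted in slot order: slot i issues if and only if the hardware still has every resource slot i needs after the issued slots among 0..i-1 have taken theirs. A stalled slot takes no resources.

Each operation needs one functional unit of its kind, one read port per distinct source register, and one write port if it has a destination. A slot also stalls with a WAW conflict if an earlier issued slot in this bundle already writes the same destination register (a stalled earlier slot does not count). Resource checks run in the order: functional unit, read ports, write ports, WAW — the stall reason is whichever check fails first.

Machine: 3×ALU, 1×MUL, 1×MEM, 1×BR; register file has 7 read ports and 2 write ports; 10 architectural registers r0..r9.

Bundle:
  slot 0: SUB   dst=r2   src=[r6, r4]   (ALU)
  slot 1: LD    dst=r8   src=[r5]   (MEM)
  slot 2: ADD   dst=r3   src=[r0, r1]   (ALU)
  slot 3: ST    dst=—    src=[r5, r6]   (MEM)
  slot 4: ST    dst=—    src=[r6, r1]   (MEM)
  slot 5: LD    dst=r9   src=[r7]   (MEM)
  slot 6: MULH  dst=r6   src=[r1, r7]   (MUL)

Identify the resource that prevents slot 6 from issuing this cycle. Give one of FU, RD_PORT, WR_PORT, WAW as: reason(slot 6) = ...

reason(slot 6) = WR_PORT

slot 0 (ALU): ISSUE — free A2,Mu1,Ld1,B1 rp5 wp1
slot 1 (MEM): ISSUE — free A2,Mu1,Ld0,B1 rp4 wp0
slot 2 (ALU): stall WR_PORT — free A2,Mu1,Ld0,B1 rp4 wp0
slot 3 (MEM): stall FU — free A2,Mu1,Ld0,B1 rp4 wp0
slot 4 (MEM): stall FU — free A2,Mu1,Ld0,B1 rp4 wp0
slot 5 (MEM): stall FU — free A2,Mu1,Ld0,B1 rp4 wp0
slot 6 (MUL): stall WR_PORT — free A2,Mu1,Ld0,B1 rp4 wp0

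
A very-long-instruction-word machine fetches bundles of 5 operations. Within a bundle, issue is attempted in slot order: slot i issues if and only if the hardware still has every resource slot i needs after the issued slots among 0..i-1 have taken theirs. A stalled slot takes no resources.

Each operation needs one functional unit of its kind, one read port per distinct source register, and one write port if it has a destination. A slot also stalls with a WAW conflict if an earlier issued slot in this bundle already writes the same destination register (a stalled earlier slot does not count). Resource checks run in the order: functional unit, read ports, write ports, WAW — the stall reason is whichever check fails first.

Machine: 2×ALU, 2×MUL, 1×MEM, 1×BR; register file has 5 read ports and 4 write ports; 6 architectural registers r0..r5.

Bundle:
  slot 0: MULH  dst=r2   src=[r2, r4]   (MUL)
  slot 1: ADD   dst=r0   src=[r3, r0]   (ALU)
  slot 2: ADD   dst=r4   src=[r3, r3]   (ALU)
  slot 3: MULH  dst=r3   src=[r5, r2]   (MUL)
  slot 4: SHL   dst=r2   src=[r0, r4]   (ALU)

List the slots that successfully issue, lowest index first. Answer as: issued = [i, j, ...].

  0. MUL→r2 ⇒ go  {2A/1Mu/1Ld/1B | 3r 3w}
  1. ALU→r0 ⇒ go  {1A/1Mu/1Ld/1B | 1r 2w}
  2. ALU→r4 ⇒ go  {0A/1Mu/1Ld/1B | 0r 1w}
  3. MUL→r3 ⇒ no(RD_PORT)  {0A/1Mu/1Ld/1B | 0r 1w}
  4. ALU→r2 ⇒ no(FU)  {0A/1Mu/1Ld/1B | 0r 1w}

issued = [0, 1, 2]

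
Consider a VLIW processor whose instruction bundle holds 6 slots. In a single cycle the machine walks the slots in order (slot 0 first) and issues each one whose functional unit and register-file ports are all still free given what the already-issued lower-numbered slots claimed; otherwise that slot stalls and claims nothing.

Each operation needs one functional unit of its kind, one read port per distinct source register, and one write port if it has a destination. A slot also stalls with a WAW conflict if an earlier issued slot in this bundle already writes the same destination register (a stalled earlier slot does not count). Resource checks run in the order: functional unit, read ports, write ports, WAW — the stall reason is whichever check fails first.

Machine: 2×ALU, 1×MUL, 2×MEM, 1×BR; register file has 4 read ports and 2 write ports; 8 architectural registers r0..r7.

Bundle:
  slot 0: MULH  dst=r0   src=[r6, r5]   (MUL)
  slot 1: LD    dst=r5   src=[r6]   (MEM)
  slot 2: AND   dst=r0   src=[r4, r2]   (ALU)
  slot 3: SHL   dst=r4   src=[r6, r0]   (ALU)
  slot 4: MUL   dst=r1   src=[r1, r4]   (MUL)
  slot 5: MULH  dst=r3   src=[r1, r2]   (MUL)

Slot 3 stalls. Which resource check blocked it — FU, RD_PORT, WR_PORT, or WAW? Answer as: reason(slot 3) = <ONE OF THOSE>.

reason(slot 3) = RD_PORT

slot 0 (MUL): ISSUE — free A2,Mu0,Ld2,B1 rp2 wp1
slot 1 (MEM): ISSUE — free A2,Mu0,Ld1,B1 rp1 wp0
slot 2 (ALU): stall RD_PORT — free A2,Mu0,Ld1,B1 rp1 wp0
slot 3 (ALU): stall RD_PORT — free A2,Mu0,Ld1,B1 rp1 wp0
slot 4 (MUL): stall FU — free A2,Mu0,Ld1,B1 rp1 wp0
slot 5 (MUL): stall FU — free A2,Mu0,Ld1,B1 rp1 wp0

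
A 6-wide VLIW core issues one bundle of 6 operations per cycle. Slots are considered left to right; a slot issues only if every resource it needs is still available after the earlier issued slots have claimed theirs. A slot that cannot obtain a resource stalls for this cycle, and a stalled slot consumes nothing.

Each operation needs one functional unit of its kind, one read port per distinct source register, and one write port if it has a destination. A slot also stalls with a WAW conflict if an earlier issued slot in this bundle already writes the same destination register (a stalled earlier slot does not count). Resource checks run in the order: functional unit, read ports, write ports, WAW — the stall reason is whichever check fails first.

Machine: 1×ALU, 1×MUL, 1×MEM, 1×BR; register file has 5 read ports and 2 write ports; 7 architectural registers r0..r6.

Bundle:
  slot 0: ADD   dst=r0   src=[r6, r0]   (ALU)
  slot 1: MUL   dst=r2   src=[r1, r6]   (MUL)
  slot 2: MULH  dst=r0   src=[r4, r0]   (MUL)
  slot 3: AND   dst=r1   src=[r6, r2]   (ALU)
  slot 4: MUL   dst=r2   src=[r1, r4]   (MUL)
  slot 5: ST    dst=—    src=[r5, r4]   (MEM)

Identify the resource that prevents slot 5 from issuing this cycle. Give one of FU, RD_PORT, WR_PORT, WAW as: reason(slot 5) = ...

#0 ALU src=r6,r0 dispatched  <A:0 Mu:1 Ld:1 B:1 rd:3 wr:1>
#1 MUL src=r1,r6 dispatched  <A:0 Mu:0 Ld:1 B:1 rd:1 wr:0>
#2 MUL src=r4,r0 held:FU  <A:0 Mu:0 Ld:1 B:1 rd:1 wr:0>
#3 ALU src=r6,r2 held:FU  <A:0 Mu:0 Ld:1 B:1 rd:1 wr:0>
#4 MUL src=r1,r4 held:FU  <A:0 Mu:0 Ld:1 B:1 rd:1 wr:0>
#5 MEM src=r5,r4 held:RD_PORT  <A:0 Mu:0 Ld:1 B:1 rd:1 wr:0>

reason(slot 5) = RD_PORT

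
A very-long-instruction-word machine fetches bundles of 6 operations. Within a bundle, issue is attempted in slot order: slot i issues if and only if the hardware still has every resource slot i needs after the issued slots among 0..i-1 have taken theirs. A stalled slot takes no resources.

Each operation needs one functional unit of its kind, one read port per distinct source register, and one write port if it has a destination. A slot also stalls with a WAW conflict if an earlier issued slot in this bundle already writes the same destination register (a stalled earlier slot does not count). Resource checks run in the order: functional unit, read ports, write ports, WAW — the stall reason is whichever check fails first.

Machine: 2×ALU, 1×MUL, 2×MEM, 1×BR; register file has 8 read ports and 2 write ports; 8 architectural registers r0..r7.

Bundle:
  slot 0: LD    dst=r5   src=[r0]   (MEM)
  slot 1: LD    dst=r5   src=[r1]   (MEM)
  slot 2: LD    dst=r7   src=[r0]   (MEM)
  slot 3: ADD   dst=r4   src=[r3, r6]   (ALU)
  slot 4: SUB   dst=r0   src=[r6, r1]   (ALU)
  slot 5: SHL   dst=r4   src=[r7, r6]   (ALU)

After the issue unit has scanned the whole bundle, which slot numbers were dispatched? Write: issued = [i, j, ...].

issued = [0, 2]

[0] MEM needs rd=1 wr=1: ok; after: ALU=2 MUL=1 MEM=1 BR=1, R=7, W=1
[1] MEM needs rd=1 wr=1: WAW; after: ALU=2 MUL=1 MEM=1 BR=1, R=7, W=1
[2] MEM needs rd=1 wr=1: ok; after: ALU=2 MUL=1 MEM=0 BR=1, R=6, W=0
[3] ALU needs rd=2 wr=1: WR_PORT; after: ALU=2 MUL=1 MEM=0 BR=1, R=6, W=0
[4] ALU needs rd=2 wr=1: WR_PORT; after: ALU=2 MUL=1 MEM=0 BR=1, R=6, W=0
[5] ALU needs rd=2 wr=1: WR_PORT; after: ALU=2 MUL=1 MEM=0 BR=1, R=6, W=0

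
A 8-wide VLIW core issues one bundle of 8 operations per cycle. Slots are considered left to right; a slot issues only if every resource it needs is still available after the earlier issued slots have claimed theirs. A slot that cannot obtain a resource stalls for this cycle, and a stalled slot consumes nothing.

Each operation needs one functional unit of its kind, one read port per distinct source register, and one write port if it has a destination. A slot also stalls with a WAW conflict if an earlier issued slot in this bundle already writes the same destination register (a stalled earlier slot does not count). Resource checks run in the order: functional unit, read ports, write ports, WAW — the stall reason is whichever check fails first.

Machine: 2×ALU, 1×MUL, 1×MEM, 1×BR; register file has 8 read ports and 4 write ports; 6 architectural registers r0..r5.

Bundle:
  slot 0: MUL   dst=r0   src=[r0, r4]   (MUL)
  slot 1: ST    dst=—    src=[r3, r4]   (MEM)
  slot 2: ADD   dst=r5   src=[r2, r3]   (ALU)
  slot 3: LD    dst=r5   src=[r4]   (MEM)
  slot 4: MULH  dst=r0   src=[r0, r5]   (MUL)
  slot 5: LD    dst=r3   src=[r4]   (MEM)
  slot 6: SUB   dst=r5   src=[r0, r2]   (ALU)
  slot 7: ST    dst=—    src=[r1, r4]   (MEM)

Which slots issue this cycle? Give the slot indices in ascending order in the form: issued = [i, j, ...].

  0. MUL→r0 ⇒ go  {2A/0Mu/1Ld/1B | 6r 3w}
  1. MEM ⇒ go  {2A/0Mu/0Ld/1B | 4r 3w}
  2. ALU→r5 ⇒ go  {1A/0Mu/0Ld/1B | 2r 2w}
  3. MEM→r5 ⇒ no(FU)  {1A/0Mu/0Ld/1B | 2r 2w}
  4. MUL→r0 ⇒ no(FU)  {1A/0Mu/0Ld/1B | 2r 2w}
  5. MEM→r3 ⇒ no(FU)  {1A/0Mu/0Ld/1B | 2r 2w}
  6. ALU→r5 ⇒ no(WAW)  {1A/0Mu/0Ld/1B | 2r 2w}
  7. MEM ⇒ no(FU)  {1A/0Mu/0Ld/1B | 2r 2w}

issued = [0, 1, 2]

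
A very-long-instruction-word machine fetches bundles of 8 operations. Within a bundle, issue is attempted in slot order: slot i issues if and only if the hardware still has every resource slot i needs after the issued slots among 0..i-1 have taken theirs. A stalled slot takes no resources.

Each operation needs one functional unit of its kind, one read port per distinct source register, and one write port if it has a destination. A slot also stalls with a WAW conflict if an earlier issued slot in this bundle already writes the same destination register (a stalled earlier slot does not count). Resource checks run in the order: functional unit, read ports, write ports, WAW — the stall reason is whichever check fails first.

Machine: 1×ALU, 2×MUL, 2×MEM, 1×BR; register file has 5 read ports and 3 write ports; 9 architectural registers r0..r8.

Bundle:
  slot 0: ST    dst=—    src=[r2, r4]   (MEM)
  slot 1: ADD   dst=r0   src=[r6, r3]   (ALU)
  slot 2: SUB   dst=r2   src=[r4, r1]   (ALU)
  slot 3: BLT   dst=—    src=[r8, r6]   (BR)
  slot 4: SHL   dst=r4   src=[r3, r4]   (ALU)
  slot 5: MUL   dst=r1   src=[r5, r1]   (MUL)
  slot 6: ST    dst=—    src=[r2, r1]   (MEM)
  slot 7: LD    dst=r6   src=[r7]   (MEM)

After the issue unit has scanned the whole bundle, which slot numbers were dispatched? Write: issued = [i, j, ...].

issued = [0, 1, 7]

#0 MEM src=r2,r4 dispatched  <A:1 Mu:2 Ld:1 B:1 rd:3 wr:3>
#1 ALU src=r6,r3 dispatched  <A:0 Mu:2 Ld:1 B:1 rd:1 wr:2>
#2 ALU src=r4,r1 held:FU  <A:0 Mu:2 Ld:1 B:1 rd:1 wr:2>
#3 BR src=r8,r6 held:RD_PORT  <A:0 Mu:2 Ld:1 B:1 rd:1 wr:2>
#4 ALU src=r3,r4 held:FU  <A:0 Mu:2 Ld:1 B:1 rd:1 wr:2>
#5 MUL src=r5,r1 held:RD_PORT  <A:0 Mu:2 Ld:1 B:1 rd:1 wr:2>
#6 MEM src=r2,r1 held:RD_PORT  <A:0 Mu:2 Ld:1 B:1 rd:1 wr:2>
#7 MEM src=r7 dispatched  <A:0 Mu:2 Ld:0 B:1 rd:0 wr:1>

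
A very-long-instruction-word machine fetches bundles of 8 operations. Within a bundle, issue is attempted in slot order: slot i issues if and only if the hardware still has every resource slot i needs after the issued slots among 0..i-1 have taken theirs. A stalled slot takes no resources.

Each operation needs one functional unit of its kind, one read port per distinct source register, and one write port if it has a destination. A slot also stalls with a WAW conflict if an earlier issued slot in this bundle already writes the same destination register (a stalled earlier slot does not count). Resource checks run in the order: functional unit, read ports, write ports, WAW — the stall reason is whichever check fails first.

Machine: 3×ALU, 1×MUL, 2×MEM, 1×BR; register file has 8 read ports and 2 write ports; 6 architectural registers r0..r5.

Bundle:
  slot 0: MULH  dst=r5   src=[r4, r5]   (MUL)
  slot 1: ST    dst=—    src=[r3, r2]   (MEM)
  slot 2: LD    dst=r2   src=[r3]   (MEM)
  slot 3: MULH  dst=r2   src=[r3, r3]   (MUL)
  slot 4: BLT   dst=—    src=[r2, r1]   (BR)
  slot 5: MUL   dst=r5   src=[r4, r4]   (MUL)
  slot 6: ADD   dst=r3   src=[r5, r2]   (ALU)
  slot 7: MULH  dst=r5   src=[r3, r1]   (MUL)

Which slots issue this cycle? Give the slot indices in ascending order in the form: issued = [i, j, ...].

issued = [0, 1, 2, 4]

#0 MUL src=r4,r5 dispatched  <A:3 Mu:0 Ld:2 B:1 rd:6 wr:1>
#1 MEM src=r3,r2 dispatched  <A:3 Mu:0 Ld:1 B:1 rd:4 wr:1>
#2 MEM src=r3 dispatched  <A:3 Mu:0 Ld:0 B:1 rd:3 wr:0>
#3 MUL src=r3,r3 held:FU  <A:3 Mu:0 Ld:0 B:1 rd:3 wr:0>
#4 BR src=r2,r1 dispatched  <A:3 Mu:0 Ld:0 B:0 rd:1 wr:0>
#5 MUL src=r4,r4 held:FU  <A:3 Mu:0 Ld:0 B:0 rd:1 wr:0>
#6 ALU src=r5,r2 held:RD_PORT  <A:3 Mu:0 Ld:0 B:0 rd:1 wr:0>
#7 MUL src=r3,r1 held:FU  <A:3 Mu:0 Ld:0 B:0 rd:1 wr:0>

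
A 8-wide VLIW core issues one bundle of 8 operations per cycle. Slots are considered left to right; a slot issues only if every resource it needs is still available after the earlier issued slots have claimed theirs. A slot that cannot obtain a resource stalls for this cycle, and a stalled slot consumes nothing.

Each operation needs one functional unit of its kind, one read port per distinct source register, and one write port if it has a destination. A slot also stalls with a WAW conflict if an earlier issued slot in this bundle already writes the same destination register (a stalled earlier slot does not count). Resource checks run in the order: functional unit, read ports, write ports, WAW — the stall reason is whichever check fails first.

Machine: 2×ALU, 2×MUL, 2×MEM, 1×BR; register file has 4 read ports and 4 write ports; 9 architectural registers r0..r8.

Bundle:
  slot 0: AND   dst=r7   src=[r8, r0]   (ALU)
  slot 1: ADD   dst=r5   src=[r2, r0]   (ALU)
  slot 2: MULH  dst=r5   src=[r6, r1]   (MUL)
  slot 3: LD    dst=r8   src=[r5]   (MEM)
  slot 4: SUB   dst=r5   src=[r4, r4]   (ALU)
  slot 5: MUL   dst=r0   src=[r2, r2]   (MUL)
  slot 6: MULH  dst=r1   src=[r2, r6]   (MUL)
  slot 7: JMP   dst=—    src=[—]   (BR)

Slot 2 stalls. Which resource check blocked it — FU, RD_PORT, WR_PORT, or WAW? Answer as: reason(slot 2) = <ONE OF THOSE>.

reason(slot 2) = RD_PORT

(0) want 1×ALU +2rd +1wr — yes → AL1|MU2|ME2|BR1|rd2|wr3
(1) want 1×ALU +2rd +1wr — yes → AL0|MU2|ME2|BR1|rd0|wr2
(2) want 1×MUL +2rd +1wr — RD_PORT → AL0|MU2|ME2|BR1|rd0|wr2
(3) want 1×MEM +1rd +1wr — RD_PORT → AL0|MU2|ME2|BR1|rd0|wr2
(4) want 1×ALU +1rd +1wr — FU → AL0|MU2|ME2|BR1|rd0|wr2
(5) want 1×MUL +1rd +1wr — RD_PORT → AL0|MU2|ME2|BR1|rd0|wr2
(6) want 1×MUL +2rd +1wr — RD_PORT → AL0|MU2|ME2|BR1|rd0|wr2
(7) want 1×BR +0rd +0wr — yes → AL0|MU2|ME2|BR0|rd0|wr2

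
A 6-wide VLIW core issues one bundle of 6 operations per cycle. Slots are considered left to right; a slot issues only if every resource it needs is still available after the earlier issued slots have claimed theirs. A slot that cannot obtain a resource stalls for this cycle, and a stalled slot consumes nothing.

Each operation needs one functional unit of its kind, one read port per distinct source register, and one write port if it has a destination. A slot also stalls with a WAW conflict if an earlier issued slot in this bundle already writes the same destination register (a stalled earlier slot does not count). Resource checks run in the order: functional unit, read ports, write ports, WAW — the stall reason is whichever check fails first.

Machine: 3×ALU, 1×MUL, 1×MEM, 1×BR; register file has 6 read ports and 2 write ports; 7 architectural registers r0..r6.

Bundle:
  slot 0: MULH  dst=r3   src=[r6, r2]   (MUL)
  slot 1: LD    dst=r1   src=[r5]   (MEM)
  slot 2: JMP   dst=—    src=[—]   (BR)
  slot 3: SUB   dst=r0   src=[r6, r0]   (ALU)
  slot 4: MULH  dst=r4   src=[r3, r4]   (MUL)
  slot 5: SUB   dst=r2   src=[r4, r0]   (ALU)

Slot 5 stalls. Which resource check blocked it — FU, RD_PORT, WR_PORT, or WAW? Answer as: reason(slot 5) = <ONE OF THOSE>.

  0. MUL→r3 ⇒ go  {3A/0Mu/1Ld/1B | 4r 1w}
  1. MEM→r1 ⇒ go  {3A/0Mu/0Ld/1B | 3r 0w}
  2. BR ⇒ go  {3A/0Mu/0Ld/0B | 3r 0w}
  3. ALU→r0 ⇒ no(WR_PORT)  {3A/0Mu/0Ld/0B | 3r 0w}
  4. MUL→r4 ⇒ no(FU)  {3A/0Mu/0Ld/0B | 3r 0w}
  5. ALU→r2 ⇒ no(WR_PORT)  {3A/0Mu/0Ld/0B | 3r 0w}

reason(slot 5) = WR_PORT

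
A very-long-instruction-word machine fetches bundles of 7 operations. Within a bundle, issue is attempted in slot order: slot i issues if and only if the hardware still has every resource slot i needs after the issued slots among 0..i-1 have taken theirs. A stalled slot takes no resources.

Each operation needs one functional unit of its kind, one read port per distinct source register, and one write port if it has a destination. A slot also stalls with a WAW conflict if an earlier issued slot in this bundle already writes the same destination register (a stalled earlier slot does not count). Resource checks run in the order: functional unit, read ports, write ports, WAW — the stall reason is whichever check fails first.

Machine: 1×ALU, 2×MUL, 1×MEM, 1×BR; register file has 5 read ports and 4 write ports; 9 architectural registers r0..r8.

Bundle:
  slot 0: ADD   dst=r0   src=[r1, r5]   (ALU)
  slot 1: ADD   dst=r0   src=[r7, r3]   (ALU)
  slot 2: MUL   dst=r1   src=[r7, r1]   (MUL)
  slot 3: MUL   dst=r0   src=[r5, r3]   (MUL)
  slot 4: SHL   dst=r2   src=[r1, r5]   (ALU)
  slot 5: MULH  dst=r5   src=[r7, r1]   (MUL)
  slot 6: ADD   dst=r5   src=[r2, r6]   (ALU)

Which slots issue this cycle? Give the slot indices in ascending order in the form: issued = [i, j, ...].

issued = [0, 2]

(0) want 1×ALU +2rd +1wr — yes → AL0|MU2|ME1|BR1|rd3|wr3
(1) want 1×ALU +2rd +1wr — FU → AL0|MU2|ME1|BR1|rd3|wr3
(2) want 1×MUL +2rd +1wr — yes → AL0|MU1|ME1|BR1|rd1|wr2
(3) want 1×MUL +2rd +1wr — RD_PORT → AL0|MU1|ME1|BR1|rd1|wr2
(4) want 1×ALU +2rd +1wr — FU → AL0|MU1|ME1|BR1|rd1|wr2
(5) want 1×MUL +2rd +1wr — RD_PORT → AL0|MU1|ME1|BR1|rd1|wr2
(6) want 1×ALU +2rd +1wr — FU → AL0|MU1|ME1|BR1|rd1|wr2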